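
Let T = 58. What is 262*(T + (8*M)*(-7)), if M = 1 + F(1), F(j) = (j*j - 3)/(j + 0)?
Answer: 29868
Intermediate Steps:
F(j) = (-3 + j**2)/j (F(j) = (j**2 - 3)/j = (-3 + j**2)/j)
M = -1 (M = 1 + (1 - 3/1) = 1 + (1 - 3*1) = 1 + (1 - 3) = 1 - 2 = -1)
262*(T + (8*M)*(-7)) = 262*(58 + (8*(-1))*(-7)) = 262*(58 - 8*(-7)) = 262*(58 + 56) = 262*114 = 29868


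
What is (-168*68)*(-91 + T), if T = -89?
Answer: 2056320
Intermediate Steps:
(-168*68)*(-91 + T) = (-168*68)*(-91 - 89) = -11424*(-180) = 2056320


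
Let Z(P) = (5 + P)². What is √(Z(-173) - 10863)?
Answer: 3*√1929 ≈ 131.76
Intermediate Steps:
√(Z(-173) - 10863) = √((5 - 173)² - 10863) = √((-168)² - 10863) = √(28224 - 10863) = √17361 = 3*√1929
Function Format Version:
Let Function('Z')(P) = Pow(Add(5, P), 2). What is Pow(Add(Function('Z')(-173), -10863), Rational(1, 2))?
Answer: Mul(3, Pow(1929, Rational(1, 2))) ≈ 131.76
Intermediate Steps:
Pow(Add(Function('Z')(-173), -10863), Rational(1, 2)) = Pow(Add(Pow(Add(5, -173), 2), -10863), Rational(1, 2)) = Pow(Add(Pow(-168, 2), -10863), Rational(1, 2)) = Pow(Add(28224, -10863), Rational(1, 2)) = Pow(17361, Rational(1, 2)) = Mul(3, Pow(1929, Rational(1, 2)))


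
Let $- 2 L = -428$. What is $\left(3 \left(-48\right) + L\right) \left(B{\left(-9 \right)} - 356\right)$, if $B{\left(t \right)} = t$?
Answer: $-25550$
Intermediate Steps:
$L = 214$ ($L = \left(- \frac{1}{2}\right) \left(-428\right) = 214$)
$\left(3 \left(-48\right) + L\right) \left(B{\left(-9 \right)} - 356\right) = \left(3 \left(-48\right) + 214\right) \left(-9 - 356\right) = \left(-144 + 214\right) \left(-365\right) = 70 \left(-365\right) = -25550$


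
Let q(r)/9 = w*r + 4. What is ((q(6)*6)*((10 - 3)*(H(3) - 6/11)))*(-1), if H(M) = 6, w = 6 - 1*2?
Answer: -635040/11 ≈ -57731.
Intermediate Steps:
w = 4 (w = 6 - 2 = 4)
q(r) = 36 + 36*r (q(r) = 9*(4*r + 4) = 9*(4 + 4*r) = 36 + 36*r)
((q(6)*6)*((10 - 3)*(H(3) - 6/11)))*(-1) = (((36 + 36*6)*6)*((10 - 3)*(6 - 6/11)))*(-1) = (((36 + 216)*6)*(7*(6 - 6*1/11)))*(-1) = ((252*6)*(7*(6 - 6/11)))*(-1) = (1512*(7*(60/11)))*(-1) = (1512*(420/11))*(-1) = (635040/11)*(-1) = -635040/11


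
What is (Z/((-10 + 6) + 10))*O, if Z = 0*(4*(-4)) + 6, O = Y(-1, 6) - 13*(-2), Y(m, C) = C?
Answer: 32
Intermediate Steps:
O = 32 (O = 6 - 13*(-2) = 6 + 26 = 32)
Z = 6 (Z = 0*(-16) + 6 = 0 + 6 = 6)
(Z/((-10 + 6) + 10))*O = (6/((-10 + 6) + 10))*32 = (6/(-4 + 10))*32 = (6/6)*32 = ((1/6)*6)*32 = 1*32 = 32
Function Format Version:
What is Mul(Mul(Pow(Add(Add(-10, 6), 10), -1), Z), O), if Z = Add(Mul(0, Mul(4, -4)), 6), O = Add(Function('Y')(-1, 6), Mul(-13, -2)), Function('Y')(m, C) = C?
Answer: 32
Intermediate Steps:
O = 32 (O = Add(6, Mul(-13, -2)) = Add(6, 26) = 32)
Z = 6 (Z = Add(Mul(0, -16), 6) = Add(0, 6) = 6)
Mul(Mul(Pow(Add(Add(-10, 6), 10), -1), Z), O) = Mul(Mul(Pow(Add(Add(-10, 6), 10), -1), 6), 32) = Mul(Mul(Pow(Add(-4, 10), -1), 6), 32) = Mul(Mul(Pow(6, -1), 6), 32) = Mul(Mul(Rational(1, 6), 6), 32) = Mul(1, 32) = 32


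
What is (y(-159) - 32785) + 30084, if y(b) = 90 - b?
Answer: -2452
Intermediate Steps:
(y(-159) - 32785) + 30084 = ((90 - 1*(-159)) - 32785) + 30084 = ((90 + 159) - 32785) + 30084 = (249 - 32785) + 30084 = -32536 + 30084 = -2452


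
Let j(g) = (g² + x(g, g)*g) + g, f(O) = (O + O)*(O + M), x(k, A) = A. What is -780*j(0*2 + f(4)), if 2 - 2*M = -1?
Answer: -3054480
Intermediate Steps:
M = 3/2 (M = 1 - ½*(-1) = 1 + ½ = 3/2 ≈ 1.5000)
f(O) = 2*O*(3/2 + O) (f(O) = (O + O)*(O + 3/2) = (2*O)*(3/2 + O) = 2*O*(3/2 + O))
j(g) = g + 2*g² (j(g) = (g² + g*g) + g = (g² + g²) + g = 2*g² + g = g + 2*g²)
-780*j(0*2 + f(4)) = -780*(0*2 + 4*(3 + 2*4))*(1 + 2*(0*2 + 4*(3 + 2*4))) = -780*(0 + 4*(3 + 8))*(1 + 2*(0 + 4*(3 + 8))) = -780*(0 + 4*11)*(1 + 2*(0 + 4*11)) = -780*(0 + 44)*(1 + 2*(0 + 44)) = -34320*(1 + 2*44) = -34320*(1 + 88) = -34320*89 = -780*3916 = -3054480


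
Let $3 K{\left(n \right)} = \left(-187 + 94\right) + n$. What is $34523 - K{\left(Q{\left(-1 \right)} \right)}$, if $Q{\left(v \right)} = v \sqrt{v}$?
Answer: $34554 + \frac{i}{3} \approx 34554.0 + 0.33333 i$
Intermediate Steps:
$Q{\left(v \right)} = v^{\frac{3}{2}}$
$K{\left(n \right)} = -31 + \frac{n}{3}$ ($K{\left(n \right)} = \frac{\left(-187 + 94\right) + n}{3} = \frac{-93 + n}{3} = -31 + \frac{n}{3}$)
$34523 - K{\left(Q{\left(-1 \right)} \right)} = 34523 - \left(-31 + \frac{\left(-1\right)^{\frac{3}{2}}}{3}\right) = 34523 - \left(-31 + \frac{\left(-1\right) i}{3}\right) = 34523 - \left(-31 - \frac{i}{3}\right) = 34523 + \left(31 + \frac{i}{3}\right) = 34554 + \frac{i}{3}$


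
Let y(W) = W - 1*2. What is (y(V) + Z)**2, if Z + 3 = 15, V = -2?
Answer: 64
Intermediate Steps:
Z = 12 (Z = -3 + 15 = 12)
y(W) = -2 + W (y(W) = W - 2 = -2 + W)
(y(V) + Z)**2 = ((-2 - 2) + 12)**2 = (-4 + 12)**2 = 8**2 = 64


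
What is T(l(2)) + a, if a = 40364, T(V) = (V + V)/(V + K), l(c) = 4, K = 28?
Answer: 161457/4 ≈ 40364.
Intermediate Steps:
T(V) = 2*V/(28 + V) (T(V) = (V + V)/(V + 28) = (2*V)/(28 + V) = 2*V/(28 + V))
T(l(2)) + a = 2*4/(28 + 4) + 40364 = 2*4/32 + 40364 = 2*4*(1/32) + 40364 = ¼ + 40364 = 161457/4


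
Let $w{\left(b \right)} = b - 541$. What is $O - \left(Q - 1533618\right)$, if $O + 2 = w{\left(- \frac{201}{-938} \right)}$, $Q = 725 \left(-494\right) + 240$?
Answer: $\frac{26473793}{14} \approx 1.891 \cdot 10^{6}$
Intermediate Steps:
$Q = -357910$ ($Q = -358150 + 240 = -357910$)
$w{\left(b \right)} = -541 + b$
$O = - \frac{7599}{14}$ ($O = -2 - \left(541 + \frac{201}{-938}\right) = -2 - \frac{7571}{14} = - \frac{7599}{14} \approx -542.79$)
$O - \left(Q - 1533618\right) = - \frac{7599}{14} - \left(-357910 - 1533618\right) = - \frac{7599}{14} - -1891528 = - \frac{7599}{14} + 1891528 = \frac{26473793}{14}$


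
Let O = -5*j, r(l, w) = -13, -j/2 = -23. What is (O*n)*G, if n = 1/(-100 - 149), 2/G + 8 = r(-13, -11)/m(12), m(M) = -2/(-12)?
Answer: -230/10707 ≈ -0.021481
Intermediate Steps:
j = 46 (j = -2*(-23) = 46)
m(M) = ⅙ (m(M) = -2*(-1/12) = ⅙)
G = -1/43 (G = 2/(-8 - 13/⅙) = 2/(-8 - 13*6) = 2/(-8 - 78) = 2/(-86) = 2*(-1/86) = -1/43 ≈ -0.023256)
O = -230 (O = -5*46 = -230)
n = -1/249 (n = 1/(-249) = -1/249 ≈ -0.0040161)
(O*n)*G = -230*(-1/249)*(-1/43) = (230/249)*(-1/43) = -230/10707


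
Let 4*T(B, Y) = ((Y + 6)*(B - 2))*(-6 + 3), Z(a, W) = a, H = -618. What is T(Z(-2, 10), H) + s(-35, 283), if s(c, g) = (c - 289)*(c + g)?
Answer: -82188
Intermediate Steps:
s(c, g) = (-289 + c)*(c + g)
T(B, Y) = -3*(-2 + B)*(6 + Y)/4 (T(B, Y) = (((Y + 6)*(B - 2))*(-6 + 3))/4 = (((6 + Y)*(-2 + B))*(-3))/4 = (((-2 + B)*(6 + Y))*(-3))/4 = (-3*(-2 + B)*(6 + Y))/4 = -3*(-2 + B)*(6 + Y)/4)
T(Z(-2, 10), H) + s(-35, 283) = (9 - 9/2*(-2) + (3/2)*(-618) - 3/4*(-2)*(-618)) + ((-35)**2 - 289*(-35) - 289*283 - 35*283) = (9 + 9 - 927 - 927) + (1225 + 10115 - 81787 - 9905) = -1836 - 80352 = -82188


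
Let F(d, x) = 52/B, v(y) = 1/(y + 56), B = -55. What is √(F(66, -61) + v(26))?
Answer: I*√18982590/4510 ≈ 0.96605*I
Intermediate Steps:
v(y) = 1/(56 + y)
F(d, x) = -52/55 (F(d, x) = 52/(-55) = 52*(-1/55) = -52/55)
√(F(66, -61) + v(26)) = √(-52/55 + 1/(56 + 26)) = √(-52/55 + 1/82) = √(-4209/4510) = I*√18982590/4510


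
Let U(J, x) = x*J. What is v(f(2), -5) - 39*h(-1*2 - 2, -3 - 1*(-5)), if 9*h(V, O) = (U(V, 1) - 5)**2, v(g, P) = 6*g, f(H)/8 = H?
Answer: -255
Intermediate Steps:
f(H) = 8*H
U(J, x) = J*x
h(V, O) = (-5 + V)**2/9 (h(V, O) = (V*1 - 5)**2/9 = (V - 5)**2/9 = (-5 + V)**2/9)
v(f(2), -5) - 39*h(-1*2 - 2, -3 - 1*(-5)) = 6*(8*2) - 13*(-5 + (-1*2 - 2))**2/3 = 6*16 - 13*(-5 + (-2 - 2))**2/3 = 96 - 13*(-5 - 4)**2/3 = 96 - 13*(-9)**2/3 = 96 - 13*81/3 = 96 - 39*9 = 96 - 351 = -255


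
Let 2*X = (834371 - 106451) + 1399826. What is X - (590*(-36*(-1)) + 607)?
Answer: 1042026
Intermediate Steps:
X = 1063873 (X = ((834371 - 106451) + 1399826)/2 = (727920 + 1399826)/2 = (1/2)*2127746 = 1063873)
X - (590*(-36*(-1)) + 607) = 1063873 - (590*(-36*(-1)) + 607) = 1063873 - (590*36 + 607) = 1063873 - (21240 + 607) = 1063873 - 1*21847 = 1063873 - 21847 = 1042026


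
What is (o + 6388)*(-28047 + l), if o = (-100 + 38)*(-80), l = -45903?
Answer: -839184600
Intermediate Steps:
o = 4960 (o = -62*(-80) = 4960)
(o + 6388)*(-28047 + l) = (4960 + 6388)*(-28047 - 45903) = 11348*(-73950) = -839184600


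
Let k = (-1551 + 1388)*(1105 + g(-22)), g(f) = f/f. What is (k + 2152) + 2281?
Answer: -175845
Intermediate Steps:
g(f) = 1
k = -180278 (k = (-1551 + 1388)*(1105 + 1) = -163*1106 = -180278)
(k + 2152) + 2281 = (-180278 + 2152) + 2281 = -178126 + 2281 = -175845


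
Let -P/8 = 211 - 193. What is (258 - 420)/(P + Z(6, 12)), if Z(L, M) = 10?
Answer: 81/67 ≈ 1.2090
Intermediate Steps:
P = -144 (P = -8*(211 - 193) = -8*18 = -144)
(258 - 420)/(P + Z(6, 12)) = (258 - 420)/(-144 + 10) = -162/(-134) = -162*(-1/134) = 81/67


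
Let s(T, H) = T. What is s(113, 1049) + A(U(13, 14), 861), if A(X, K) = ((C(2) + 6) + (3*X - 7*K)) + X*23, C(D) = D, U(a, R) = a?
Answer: -5568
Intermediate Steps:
A(X, K) = 8 - 7*K + 26*X (A(X, K) = ((2 + 6) + (3*X - 7*K)) + X*23 = (8 + (-7*K + 3*X)) + 23*X = (8 - 7*K + 3*X) + 23*X = 8 - 7*K + 26*X)
s(113, 1049) + A(U(13, 14), 861) = 113 + (8 - 7*861 + 26*13) = 113 + (8 - 6027 + 338) = 113 - 5681 = -5568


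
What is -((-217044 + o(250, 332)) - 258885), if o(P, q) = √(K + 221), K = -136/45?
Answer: 475929 - √49045/15 ≈ 4.7591e+5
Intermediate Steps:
K = -136/45 (K = -136*1/45 = -136/45 ≈ -3.0222)
o(P, q) = √49045/15 (o(P, q) = √(-136/45 + 221) = √(9809/45) = √49045/15)
-((-217044 + o(250, 332)) - 258885) = -((-217044 + √49045/15) - 258885) = -(-475929 + √49045/15) = 475929 - √49045/15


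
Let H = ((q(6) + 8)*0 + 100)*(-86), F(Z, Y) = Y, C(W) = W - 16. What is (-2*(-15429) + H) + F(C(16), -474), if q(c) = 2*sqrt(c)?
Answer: 21784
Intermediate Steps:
C(W) = -16 + W
H = -8600 (H = ((2*sqrt(6) + 8)*0 + 100)*(-86) = ((8 + 2*sqrt(6))*0 + 100)*(-86) = (0 + 100)*(-86) = 100*(-86) = -8600)
(-2*(-15429) + H) + F(C(16), -474) = (-2*(-15429) - 8600) - 474 = (30858 - 8600) - 474 = 22258 - 474 = 21784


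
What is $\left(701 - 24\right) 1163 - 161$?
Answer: $787190$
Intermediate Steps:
$\left(701 - 24\right) 1163 - 161 = 677 \cdot 1163 - 161 = 787351 - 161 = 787190$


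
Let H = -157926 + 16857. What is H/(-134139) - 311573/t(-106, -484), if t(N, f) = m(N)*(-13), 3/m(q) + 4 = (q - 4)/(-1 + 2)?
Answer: -529391203563/581269 ≈ -9.1075e+5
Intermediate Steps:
m(q) = 3/(-8 + q) (m(q) = 3/(-4 + (q - 4)/(-1 + 2)) = 3/(-4 + (-4 + q)/1) = 3/(-4 + (-4 + q)*1) = 3/(-4 + (-4 + q)) = 3/(-8 + q))
H = -141069
t(N, f) = -39/(-8 + N) (t(N, f) = (3/(-8 + N))*(-13) = -39/(-8 + N))
H/(-134139) - 311573/t(-106, -484) = -141069/(-134139) - 311573/((-39/(-8 - 106))) = -141069*(-1/134139) - 311573/((-39/(-114))) = 47023/44713 - 311573/((-39*(-1/114))) = 47023/44713 - 311573/13/38 = 47023/44713 - 311573*38/13 = 47023/44713 - 11839774/13 = -529391203563/581269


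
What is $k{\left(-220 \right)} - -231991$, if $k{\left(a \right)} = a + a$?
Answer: $231551$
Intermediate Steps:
$k{\left(a \right)} = 2 a$
$k{\left(-220 \right)} - -231991 = 2 \left(-220\right) - -231991 = -440 + 231991 = 231551$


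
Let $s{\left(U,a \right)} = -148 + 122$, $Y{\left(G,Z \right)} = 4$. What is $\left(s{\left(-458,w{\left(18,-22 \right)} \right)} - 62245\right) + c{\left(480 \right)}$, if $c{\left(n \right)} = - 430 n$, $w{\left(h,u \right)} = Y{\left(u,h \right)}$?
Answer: $-268671$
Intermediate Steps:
$w{\left(h,u \right)} = 4$
$s{\left(U,a \right)} = -26$
$\left(s{\left(-458,w{\left(18,-22 \right)} \right)} - 62245\right) + c{\left(480 \right)} = \left(-26 - 62245\right) - 206400 = -62271 - 206400 = -268671$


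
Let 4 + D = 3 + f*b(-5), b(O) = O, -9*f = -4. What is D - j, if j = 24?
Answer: -245/9 ≈ -27.222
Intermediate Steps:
f = 4/9 (f = -1/9*(-4) = 4/9 ≈ 0.44444)
D = -29/9 (D = -4 + (3 + (4/9)*(-5)) = -4 + (3 - 20/9) = -4 + 7/9 = -29/9 ≈ -3.2222)
D - j = -29/9 - 1*24 = -29/9 - 24 = -245/9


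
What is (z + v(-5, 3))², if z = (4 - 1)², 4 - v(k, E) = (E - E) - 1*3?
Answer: 256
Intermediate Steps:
v(k, E) = 7 (v(k, E) = 4 - ((E - E) - 1*3) = 4 - (0 - 3) = 4 - 1*(-3) = 4 + 3 = 7)
z = 9 (z = 3² = 9)
(z + v(-5, 3))² = (9 + 7)² = 16² = 256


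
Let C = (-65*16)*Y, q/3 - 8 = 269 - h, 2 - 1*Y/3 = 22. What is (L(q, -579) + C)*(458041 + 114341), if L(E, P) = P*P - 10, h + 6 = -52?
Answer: 227596827042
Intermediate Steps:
h = -58 (h = -6 - 52 = -58)
Y = -60 (Y = 6 - 3*22 = 6 - 66 = -60)
q = 1005 (q = 24 + 3*(269 - 1*(-58)) = 24 + 3*(269 + 58) = 24 + 3*327 = 24 + 981 = 1005)
C = 62400 (C = -65*16*(-60) = -1040*(-60) = 62400)
L(E, P) = -10 + P**2 (L(E, P) = P**2 - 10 = -10 + P**2)
(L(q, -579) + C)*(458041 + 114341) = ((-10 + (-579)**2) + 62400)*(458041 + 114341) = ((-10 + 335241) + 62400)*572382 = (335231 + 62400)*572382 = 397631*572382 = 227596827042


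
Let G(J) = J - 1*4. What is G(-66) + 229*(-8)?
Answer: -1902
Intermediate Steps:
G(J) = -4 + J (G(J) = J - 4 = -4 + J)
G(-66) + 229*(-8) = (-4 - 66) + 229*(-8) = -70 - 1832 = -1902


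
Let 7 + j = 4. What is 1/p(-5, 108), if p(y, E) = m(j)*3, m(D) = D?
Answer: -1/9 ≈ -0.11111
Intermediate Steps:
j = -3 (j = -7 + 4 = -3)
p(y, E) = -9 (p(y, E) = -3*3 = -9)
1/p(-5, 108) = 1/(-9) = -1/9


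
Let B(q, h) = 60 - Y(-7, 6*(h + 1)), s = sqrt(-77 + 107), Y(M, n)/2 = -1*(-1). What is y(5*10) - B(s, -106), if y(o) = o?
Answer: -8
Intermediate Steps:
Y(M, n) = 2 (Y(M, n) = 2*(-1*(-1)) = 2*1 = 2)
s = sqrt(30) ≈ 5.4772
B(q, h) = 58 (B(q, h) = 60 - 1*2 = 60 - 2 = 58)
y(5*10) - B(s, -106) = 5*10 - 1*58 = 50 - 58 = -8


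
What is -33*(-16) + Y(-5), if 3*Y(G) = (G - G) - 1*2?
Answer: 1582/3 ≈ 527.33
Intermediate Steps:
Y(G) = -⅔ (Y(G) = ((G - G) - 1*2)/3 = (0 - 2)/3 = (⅓)*(-2) = -⅔)
-33*(-16) + Y(-5) = -33*(-16) - ⅔ = 528 - ⅔ = 1582/3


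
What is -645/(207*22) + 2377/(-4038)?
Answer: -124346/170269 ≈ -0.73029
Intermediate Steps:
-645/(207*22) + 2377/(-4038) = -645/4554 + 2377*(-1/4038) = -645*1/4554 - 2377/4038 = -215/1518 - 2377/4038 = -124346/170269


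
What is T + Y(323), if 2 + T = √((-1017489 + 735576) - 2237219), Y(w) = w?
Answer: 321 + 2*I*√629783 ≈ 321.0 + 1587.2*I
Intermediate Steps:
T = -2 + 2*I*√629783 (T = -2 + √((-1017489 + 735576) - 2237219) = -2 + √(-281913 - 2237219) = -2 + √(-2519132) = -2 + 2*I*√629783 ≈ -2.0 + 1587.2*I)
T + Y(323) = (-2 + 2*I*√629783) + 323 = 321 + 2*I*√629783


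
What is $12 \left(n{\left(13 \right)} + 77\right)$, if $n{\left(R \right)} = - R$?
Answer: $768$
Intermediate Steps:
$12 \left(n{\left(13 \right)} + 77\right) = 12 \left(\left(-1\right) 13 + 77\right) = 12 \left(-13 + 77\right) = 12 \cdot 64 = 768$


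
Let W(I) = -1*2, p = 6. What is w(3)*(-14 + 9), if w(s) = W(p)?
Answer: 10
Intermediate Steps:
W(I) = -2
w(s) = -2
w(3)*(-14 + 9) = -2*(-14 + 9) = -2*(-5) = 10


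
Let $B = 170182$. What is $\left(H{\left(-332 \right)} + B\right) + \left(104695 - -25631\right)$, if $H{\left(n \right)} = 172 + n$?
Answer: $300348$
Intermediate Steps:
$\left(H{\left(-332 \right)} + B\right) + \left(104695 - -25631\right) = \left(\left(172 - 332\right) + 170182\right) + \left(104695 - -25631\right) = \left(-160 + 170182\right) + \left(104695 + 25631\right) = 170022 + 130326 = 300348$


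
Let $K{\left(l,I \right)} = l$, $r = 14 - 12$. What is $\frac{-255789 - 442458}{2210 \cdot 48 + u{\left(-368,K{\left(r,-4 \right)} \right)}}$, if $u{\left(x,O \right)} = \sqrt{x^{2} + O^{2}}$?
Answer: $- \frac{18517510440}{2813207743} + \frac{698247 \sqrt{33857}}{5626415486} \approx -6.5595$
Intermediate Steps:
$r = 2$ ($r = 14 - 12 = 2$)
$u{\left(x,O \right)} = \sqrt{O^{2} + x^{2}}$
$\frac{-255789 - 442458}{2210 \cdot 48 + u{\left(-368,K{\left(r,-4 \right)} \right)}} = \frac{-255789 - 442458}{2210 \cdot 48 + \sqrt{2^{2} + \left(-368\right)^{2}}} = - \frac{698247}{106080 + \sqrt{4 + 135424}} = - \frac{698247}{106080 + \sqrt{135428}} = - \frac{698247}{106080 + 2 \sqrt{33857}}$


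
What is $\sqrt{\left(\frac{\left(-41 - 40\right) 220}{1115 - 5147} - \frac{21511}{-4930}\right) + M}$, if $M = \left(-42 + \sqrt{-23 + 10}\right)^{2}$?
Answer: $\frac{\sqrt{8383184229105 - 400155873600 i \sqrt{13}}}{69020} \approx 42.104 - 3.5967 i$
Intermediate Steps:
$M = \left(-42 + i \sqrt{13}\right)^{2}$ ($M = \left(-42 + \sqrt{-13}\right)^{2} = \left(-42 + i \sqrt{13}\right)^{2} \approx 1751.0 - 302.87 i$)
$\sqrt{\left(\frac{\left(-41 - 40\right) 220}{1115 - 5147} - \frac{21511}{-4930}\right) + M} = \sqrt{\left(\frac{\left(-41 - 40\right) 220}{1115 - 5147} - \frac{21511}{-4930}\right) + \left(42 - i \sqrt{13}\right)^{2}} = \sqrt{\left(\frac{\left(-81\right) 220}{1115 - 5147} - - \frac{21511}{4930}\right) + \left(42 - i \sqrt{13}\right)^{2}} = \sqrt{\left(- \frac{17820}{-4032} + \frac{21511}{4930}\right) + \left(42 - i \sqrt{13}\right)^{2}} = \sqrt{\left(\left(-17820\right) \left(- \frac{1}{4032}\right) + \frac{21511}{4930}\right) + \left(42 - i \sqrt{13}\right)^{2}} = \sqrt{\left(\frac{495}{112} + \frac{21511}{4930}\right) + \left(42 - i \sqrt{13}\right)^{2}} = \sqrt{\frac{2424791}{276080} + \left(42 - i \sqrt{13}\right)^{2}}$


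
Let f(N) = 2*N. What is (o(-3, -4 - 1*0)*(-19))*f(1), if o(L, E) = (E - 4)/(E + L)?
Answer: -304/7 ≈ -43.429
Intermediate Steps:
o(L, E) = (-4 + E)/(E + L)
(o(-3, -4 - 1*0)*(-19))*f(1) = (((-4 + (-4 - 1*0))/((-4 - 1*0) - 3))*(-19))*(2*1) = (((-4 + (-4 + 0))/((-4 + 0) - 3))*(-19))*2 = (((-4 - 4)/(-4 - 3))*(-19))*2 = ((-8/(-7))*(-19))*2 = (-1/7*(-8)*(-19))*2 = ((8/7)*(-19))*2 = -152/7*2 = -304/7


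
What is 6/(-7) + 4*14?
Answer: 386/7 ≈ 55.143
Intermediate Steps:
6/(-7) + 4*14 = 6*(-⅐) + 56 = -6/7 + 56 = 386/7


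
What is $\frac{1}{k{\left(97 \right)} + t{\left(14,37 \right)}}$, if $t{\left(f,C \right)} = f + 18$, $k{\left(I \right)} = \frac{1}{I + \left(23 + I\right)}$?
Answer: $\frac{217}{6945} \approx 0.031245$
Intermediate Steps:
$k{\left(I \right)} = \frac{1}{23 + 2 I}$
$t{\left(f,C \right)} = 18 + f$
$\frac{1}{k{\left(97 \right)} + t{\left(14,37 \right)}} = \frac{1}{\frac{1}{23 + 2 \cdot 97} + \left(18 + 14\right)} = \frac{1}{\frac{1}{23 + 194} + 32} = \frac{1}{\frac{1}{217} + 32} = \frac{1}{\frac{6945}{217}} = \frac{217}{6945}$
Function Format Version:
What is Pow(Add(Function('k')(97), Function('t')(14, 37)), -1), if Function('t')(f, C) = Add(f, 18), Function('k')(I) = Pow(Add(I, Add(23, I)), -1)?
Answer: Rational(217, 6945) ≈ 0.031245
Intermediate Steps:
Function('k')(I) = Pow(Add(23, Mul(2, I)), -1)
Function('t')(f, C) = Add(18, f)
Pow(Add(Function('k')(97), Function('t')(14, 37)), -1) = Pow(Add(Pow(Add(23, Mul(2, 97)), -1), Add(18, 14)), -1) = Pow(Add(Pow(Add(23, 194), -1), 32), -1) = Pow(Add(Pow(217, -1), 32), -1) = Pow(Add(Rational(1, 217), 32), -1) = Pow(Rational(6945, 217), -1) = Rational(217, 6945)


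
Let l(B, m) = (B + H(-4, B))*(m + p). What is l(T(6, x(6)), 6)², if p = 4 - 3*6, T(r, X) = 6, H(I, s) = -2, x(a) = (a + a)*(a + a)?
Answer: 1024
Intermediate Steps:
x(a) = 4*a² (x(a) = (2*a)*(2*a) = 4*a²)
p = -14 (p = 4 - 18 = -14)
l(B, m) = (-14 + m)*(-2 + B) (l(B, m) = (B - 2)*(m - 14) = (-2 + B)*(-14 + m) = (-14 + m)*(-2 + B))
l(T(6, x(6)), 6)² = (28 - 14*6 - 2*6 + 6*6)² = (28 - 84 - 12 + 36)² = (-32)² = 1024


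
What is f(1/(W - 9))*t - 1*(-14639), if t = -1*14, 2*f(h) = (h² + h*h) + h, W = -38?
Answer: 32337866/2209 ≈ 14639.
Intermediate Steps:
f(h) = h² + h/2 (f(h) = ((h² + h*h) + h)/2 = ((h² + h²) + h)/2 = (2*h² + h)/2 = (h + 2*h²)/2 = h² + h/2)
t = -14
f(1/(W - 9))*t - 1*(-14639) = ((½ + 1/(-38 - 9))/(-38 - 9))*(-14) - 1*(-14639) = ((½ + 1/(-47))/(-47))*(-14) + 14639 = -(½ - 1/47)/47*(-14) + 14639 = -1/47*45/94*(-14) + 14639 = -45/4418*(-14) + 14639 = 315/2209 + 14639 = 32337866/2209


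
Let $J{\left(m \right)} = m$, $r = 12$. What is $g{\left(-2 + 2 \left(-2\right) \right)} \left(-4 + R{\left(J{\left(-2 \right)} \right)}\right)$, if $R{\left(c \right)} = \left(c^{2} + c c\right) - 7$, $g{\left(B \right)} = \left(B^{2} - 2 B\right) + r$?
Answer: $-180$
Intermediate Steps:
$g{\left(B \right)} = 12 + B^{2} - 2 B$ ($g{\left(B \right)} = \left(B^{2} - 2 B\right) + 12 = 12 + B^{2} - 2 B$)
$R{\left(c \right)} = -7 + 2 c^{2}$ ($R{\left(c \right)} = \left(c^{2} + c^{2}\right) - 7 = 2 c^{2} - 7 = -7 + 2 c^{2}$)
$g{\left(-2 + 2 \left(-2\right) \right)} \left(-4 + R{\left(J{\left(-2 \right)} \right)}\right) = \left(12 + \left(-2 + 2 \left(-2\right)\right)^{2} - 2 \left(-2 + 2 \left(-2\right)\right)\right) \left(-4 - \left(7 - 2 \left(-2\right)^{2}\right)\right) = \left(12 + \left(-2 - 4\right)^{2} - 2 \left(-2 - 4\right)\right) \left(-4 + \left(-7 + 2 \cdot 4\right)\right) = \left(12 + \left(-6\right)^{2} - -12\right) \left(-4 + \left(-7 + 8\right)\right) = \left(12 + 36 + 12\right) \left(-4 + 1\right) = 60 \left(-3\right) = -180$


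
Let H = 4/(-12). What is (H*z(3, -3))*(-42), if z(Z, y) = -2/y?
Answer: 28/3 ≈ 9.3333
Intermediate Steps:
H = -⅓ (H = 4*(-1/12) = -⅓ ≈ -0.33333)
(H*z(3, -3))*(-42) = -(-2)/(3*(-3))*(-42) = -(-2)*(-1)/(3*3)*(-42) = -⅓*⅔*(-42) = -2/9*(-42) = 28/3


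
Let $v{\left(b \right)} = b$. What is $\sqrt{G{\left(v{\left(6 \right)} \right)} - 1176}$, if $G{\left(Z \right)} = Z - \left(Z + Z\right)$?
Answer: $i \sqrt{1182} \approx 34.38 i$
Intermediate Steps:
$G{\left(Z \right)} = - Z$ ($G{\left(Z \right)} = Z - 2 Z = - Z$)
$\sqrt{G{\left(v{\left(6 \right)} \right)} - 1176} = \sqrt{\left(-1\right) 6 - 1176} = \sqrt{-6 - 1176} = \sqrt{-1182} = i \sqrt{1182}$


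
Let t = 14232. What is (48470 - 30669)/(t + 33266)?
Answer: 17801/47498 ≈ 0.37477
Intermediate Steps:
(48470 - 30669)/(t + 33266) = (48470 - 30669)/(14232 + 33266) = 17801/47498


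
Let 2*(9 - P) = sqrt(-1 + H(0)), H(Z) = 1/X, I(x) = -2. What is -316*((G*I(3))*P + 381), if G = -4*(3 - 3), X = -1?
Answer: -120396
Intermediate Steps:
G = 0 (G = -4*0 = 0)
H(Z) = -1 (H(Z) = 1/(-1) = -1)
P = 9 - I*sqrt(2)/2 (P = 9 - sqrt(-1 - 1)/2 = 9 - I*sqrt(2)/2 ≈ 9.0 - 0.70711*I)
-316*((G*I(3))*P + 381) = -316*((0*(-2))*(9 - I*sqrt(2)/2) + 381) = -316*(0*(9 - I*sqrt(2)/2) + 381) = -316*(0 + 381) = -316*381 = -120396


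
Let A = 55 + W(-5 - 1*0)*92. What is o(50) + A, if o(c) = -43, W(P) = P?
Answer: -448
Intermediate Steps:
A = -405 (A = 55 + (-5 - 1*0)*92 = 55 + (-5 + 0)*92 = 55 - 5*92 = 55 - 460 = -405)
o(50) + A = -43 - 405 = -448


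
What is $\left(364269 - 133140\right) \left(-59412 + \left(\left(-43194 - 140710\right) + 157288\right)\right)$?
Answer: $-19883565612$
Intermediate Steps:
$\left(364269 - 133140\right) \left(-59412 + \left(\left(-43194 - 140710\right) + 157288\right)\right) = 231129 \left(-59412 + \left(-183904 + 157288\right)\right) = 231129 \left(-59412 - 26616\right) = 231129 \left(-86028\right) = -19883565612$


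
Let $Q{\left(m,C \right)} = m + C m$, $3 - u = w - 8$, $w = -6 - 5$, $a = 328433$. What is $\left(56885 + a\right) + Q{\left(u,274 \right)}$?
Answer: $391368$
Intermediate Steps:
$w = -11$ ($w = -6 - 5 = -11$)
$u = 22$ ($u = 3 - \left(-11 - 8\right) = 3 - -19 = 3 + 19 = 22$)
$\left(56885 + a\right) + Q{\left(u,274 \right)} = \left(56885 + 328433\right) + 22 \left(1 + 274\right) = 385318 + 22 \cdot 275 = 385318 + 6050 = 391368$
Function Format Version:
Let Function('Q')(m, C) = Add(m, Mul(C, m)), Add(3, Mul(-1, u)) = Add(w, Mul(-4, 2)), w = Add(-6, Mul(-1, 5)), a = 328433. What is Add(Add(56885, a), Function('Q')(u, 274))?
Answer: 391368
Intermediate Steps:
w = -11 (w = Add(-6, -5) = -11)
u = 22 (u = Add(3, Mul(-1, Add(-11, Mul(-4, 2)))) = Add(3, Mul(-1, Add(-11, -8))) = Add(3, Mul(-1, -19)) = Add(3, 19) = 22)
Add(Add(56885, a), Function('Q')(u, 274)) = Add(Add(56885, 328433), Mul(22, Add(1, 274))) = Add(385318, Mul(22, 275)) = Add(385318, 6050) = 391368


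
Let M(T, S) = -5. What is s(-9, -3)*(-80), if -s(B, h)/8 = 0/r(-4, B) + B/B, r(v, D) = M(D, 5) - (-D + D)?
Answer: 640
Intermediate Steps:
r(v, D) = -5 (r(v, D) = -5 - (-D + D) = -5 - 1*0 = -5 + 0 = -5)
s(B, h) = -8 (s(B, h) = -8*(0/(-5) + B/B) = -8*(0*(-⅕) + 1) = -8*(0 + 1) = -8*1 = -8)
s(-9, -3)*(-80) = -8*(-80) = 640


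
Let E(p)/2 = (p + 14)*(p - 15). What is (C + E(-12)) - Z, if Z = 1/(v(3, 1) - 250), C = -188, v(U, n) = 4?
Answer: -72815/246 ≈ -296.00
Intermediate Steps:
E(p) = 2*(-15 + p)*(14 + p) (E(p) = 2*((p + 14)*(p - 15)) = 2*((14 + p)*(-15 + p)) = 2*((-15 + p)*(14 + p)) = 2*(-15 + p)*(14 + p))
Z = -1/246 (Z = 1/(4 - 250) = 1/(-246) = -1/246 ≈ -0.0040650)
(C + E(-12)) - Z = (-188 + (-420 - 2*(-12) + 2*(-12)**2)) - 1*(-1/246) = (-188 + (-420 + 24 + 2*144)) + 1/246 = (-188 + (-420 + 24 + 288)) + 1/246 = (-188 - 108) + 1/246 = -296 + 1/246 = -72815/246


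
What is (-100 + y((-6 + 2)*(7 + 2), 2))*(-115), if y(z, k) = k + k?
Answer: 11040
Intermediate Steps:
y(z, k) = 2*k
(-100 + y((-6 + 2)*(7 + 2), 2))*(-115) = (-100 + 2*2)*(-115) = (-100 + 4)*(-115) = -96*(-115) = 11040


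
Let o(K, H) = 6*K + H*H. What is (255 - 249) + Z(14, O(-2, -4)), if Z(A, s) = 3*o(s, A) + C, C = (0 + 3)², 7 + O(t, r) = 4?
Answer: 549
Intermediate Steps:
O(t, r) = -3 (O(t, r) = -7 + 4 = -3)
C = 9 (C = 3² = 9)
o(K, H) = H² + 6*K (o(K, H) = 6*K + H² = H² + 6*K)
Z(A, s) = 9 + 3*A² + 18*s (Z(A, s) = 3*(A² + 6*s) + 9 = (3*A² + 18*s) + 9 = 9 + 3*A² + 18*s)
(255 - 249) + Z(14, O(-2, -4)) = (255 - 249) + (9 + 3*14² + 18*(-3)) = 6 + (9 + 3*196 - 54) = 6 + (9 + 588 - 54) = 6 + 543 = 549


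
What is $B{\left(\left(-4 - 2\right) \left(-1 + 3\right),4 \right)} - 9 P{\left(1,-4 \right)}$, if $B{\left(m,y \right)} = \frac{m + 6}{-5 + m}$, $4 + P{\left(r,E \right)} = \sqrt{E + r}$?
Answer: $\frac{618}{17} - 9 i \sqrt{3} \approx 36.353 - 15.588 i$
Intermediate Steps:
$P{\left(r,E \right)} = -4 + \sqrt{E + r}$
$B{\left(m,y \right)} = \frac{6 + m}{-5 + m}$
$B{\left(\left(-4 - 2\right) \left(-1 + 3\right),4 \right)} - 9 P{\left(1,-4 \right)} = \frac{6 + \left(-4 - 2\right) \left(-1 + 3\right)}{-5 + \left(-4 - 2\right) \left(-1 + 3\right)} - 9 \left(-4 + \sqrt{-4 + 1}\right) = \frac{6 - 12}{-5 - 12} - 9 \left(-4 + \sqrt{-3}\right) = \frac{6 - 12}{-5 - 12} - 9 \left(-4 + i \sqrt{3}\right) = \frac{1}{-17} \left(-6\right) + \left(36 - 9 i \sqrt{3}\right) = \left(- \frac{1}{17}\right) \left(-6\right) + \left(36 - 9 i \sqrt{3}\right) = \frac{6}{17} + \left(36 - 9 i \sqrt{3}\right) = \frac{618}{17} - 9 i \sqrt{3}$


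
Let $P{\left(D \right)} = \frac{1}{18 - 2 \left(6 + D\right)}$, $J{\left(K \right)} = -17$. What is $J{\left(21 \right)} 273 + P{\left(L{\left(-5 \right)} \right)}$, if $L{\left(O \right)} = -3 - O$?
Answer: $- \frac{9281}{2} \approx -4640.5$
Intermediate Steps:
$P{\left(D \right)} = \frac{1}{6 - 2 D}$ ($P{\left(D \right)} = \frac{1}{18 - \left(12 + 2 D\right)} = \frac{1}{6 - 2 D}$)
$J{\left(21 \right)} 273 + P{\left(L{\left(-5 \right)} \right)} = \left(-17\right) 273 - \frac{1}{-6 + 2 \left(-3 - -5\right)} = -4641 - \frac{1}{-6 + 2 \left(-3 + 5\right)} = -4641 - \frac{1}{-6 + 2 \cdot 2} = -4641 - \frac{1}{-6 + 4} = -4641 - \frac{1}{-2} = -4641 - - \frac{1}{2} = -4641 + \frac{1}{2} = - \frac{9281}{2}$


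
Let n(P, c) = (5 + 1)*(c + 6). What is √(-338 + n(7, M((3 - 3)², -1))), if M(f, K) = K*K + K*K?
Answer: I*√290 ≈ 17.029*I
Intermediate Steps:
M(f, K) = 2*K² (M(f, K) = K² + K² = 2*K²)
n(P, c) = 36 + 6*c (n(P, c) = 6*(6 + c) = 36 + 6*c)
√(-338 + n(7, M((3 - 3)², -1))) = √(-338 + (36 + 6*(2*(-1)²))) = √(-338 + (36 + 6*(2*1))) = √(-338 + (36 + 6*2)) = √(-338 + (36 + 12)) = √(-338 + 48) = √(-290) = I*√290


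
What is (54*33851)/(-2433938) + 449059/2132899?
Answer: -1402929747152/2595671963131 ≈ -0.54049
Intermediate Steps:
(54*33851)/(-2433938) + 449059/2132899 = 1827954*(-1/2433938) + 449059*(1/2132899) = -913977/1216969 + 449059/2132899 = -1402929747152/2595671963131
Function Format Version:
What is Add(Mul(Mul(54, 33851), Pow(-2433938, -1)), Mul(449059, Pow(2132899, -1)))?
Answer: Rational(-1402929747152, 2595671963131) ≈ -0.54049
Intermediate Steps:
Add(Mul(Mul(54, 33851), Pow(-2433938, -1)), Mul(449059, Pow(2132899, -1))) = Add(Mul(1827954, Rational(-1, 2433938)), Mul(449059, Rational(1, 2132899))) = Add(Rational(-913977, 1216969), Rational(449059, 2132899)) = Rational(-1402929747152, 2595671963131)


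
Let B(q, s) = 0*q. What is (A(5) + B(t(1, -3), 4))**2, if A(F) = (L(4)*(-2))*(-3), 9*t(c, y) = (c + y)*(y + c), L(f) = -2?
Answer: 144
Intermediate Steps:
t(c, y) = (c + y)**2/9 (t(c, y) = ((c + y)*(y + c))/9 = ((c + y)*(c + y))/9 = (c + y)**2/9)
B(q, s) = 0
A(F) = -12 (A(F) = -2*(-2)*(-3) = 4*(-3) = -12)
(A(5) + B(t(1, -3), 4))**2 = (-12 + 0)**2 = (-12)**2 = 144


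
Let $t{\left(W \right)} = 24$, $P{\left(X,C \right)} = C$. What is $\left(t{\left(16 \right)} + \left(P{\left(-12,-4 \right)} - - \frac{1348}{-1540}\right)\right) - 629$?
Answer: $- \frac{234802}{385} \approx -609.88$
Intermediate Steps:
$\left(t{\left(16 \right)} + \left(P{\left(-12,-4 \right)} - - \frac{1348}{-1540}\right)\right) - 629 = \left(24 - \left(4 - \frac{1348}{-1540}\right)\right) - 629 = \left(24 - \left(4 - - \frac{337}{385}\right)\right) - 629 = \left(24 - \frac{1877}{385}\right) - 629 = \frac{7363}{385} - 629 = - \frac{234802}{385}$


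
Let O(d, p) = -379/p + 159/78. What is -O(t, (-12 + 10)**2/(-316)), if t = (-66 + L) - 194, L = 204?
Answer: -778519/26 ≈ -29943.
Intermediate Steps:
t = -56 (t = (-66 + 204) - 194 = 138 - 194 = -56)
O(d, p) = 53/26 - 379/p (O(d, p) = -379/p + 159*(1/78) = -379/p + 53/26 = 53/26 - 379/p)
-O(t, (-12 + 10)**2/(-316)) = -(53/26 - 379*(-316/(-12 + 10)**2)) = -(53/26 - 379/((-2)**2*(-1/316))) = -(53/26 - 379/(4*(-1/316))) = -(53/26 - 379/(-1/79)) = -(53/26 - 379*(-79)) = -(53/26 + 29941) = -1*778519/26 = -778519/26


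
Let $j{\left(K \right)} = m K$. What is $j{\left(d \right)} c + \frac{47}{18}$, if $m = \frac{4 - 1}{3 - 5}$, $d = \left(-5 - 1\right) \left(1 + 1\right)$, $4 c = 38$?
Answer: $\frac{3125}{18} \approx 173.61$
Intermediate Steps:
$c = \frac{19}{2}$ ($c = \frac{1}{4} \cdot 38 = \frac{19}{2} \approx 9.5$)
$d = -12$ ($d = \left(-6\right) 2 = -12$)
$m = - \frac{3}{2}$ ($m = \frac{3}{-2} = 3 \left(- \frac{1}{2}\right) = - \frac{3}{2} \approx -1.5$)
$j{\left(K \right)} = - \frac{3 K}{2}$
$j{\left(d \right)} c + \frac{47}{18} = \left(- \frac{3}{2}\right) \left(-12\right) \frac{19}{2} + \frac{47}{18} = 18 \cdot \frac{19}{2} + 47 \cdot \frac{1}{18} = 171 + \frac{47}{18} = \frac{3125}{18}$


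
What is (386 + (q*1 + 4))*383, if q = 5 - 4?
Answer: 149753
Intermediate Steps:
q = 1
(386 + (q*1 + 4))*383 = (386 + (1*1 + 4))*383 = (386 + (1 + 4))*383 = (386 + 5)*383 = 391*383 = 149753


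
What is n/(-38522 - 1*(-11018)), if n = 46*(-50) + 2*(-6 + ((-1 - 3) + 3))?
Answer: 1157/13752 ≈ 0.084133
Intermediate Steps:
n = -2314 (n = -2300 + 2*(-6 + (-4 + 3)) = -2300 + 2*(-6 - 1) = -2300 + 2*(-7) = -2300 - 14 = -2314)
n/(-38522 - 1*(-11018)) = -2314/(-38522 - 1*(-11018)) = -2314/(-38522 + 11018) = -2314/(-27504) = -2314*(-1/27504) = 1157/13752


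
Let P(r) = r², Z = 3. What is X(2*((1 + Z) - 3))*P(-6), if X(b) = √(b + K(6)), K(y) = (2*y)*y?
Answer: 36*√74 ≈ 309.68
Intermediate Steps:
K(y) = 2*y²
X(b) = √(72 + b) (X(b) = √(b + 2*6²) = √(b + 2*36) = √(b + 72) = √(72 + b))
X(2*((1 + Z) - 3))*P(-6) = √(72 + 2*((1 + 3) - 3))*(-6)² = √(72 + 2*(4 - 3))*36 = √(72 + 2*1)*36 = √(72 + 2)*36 = √74*36 = 36*√74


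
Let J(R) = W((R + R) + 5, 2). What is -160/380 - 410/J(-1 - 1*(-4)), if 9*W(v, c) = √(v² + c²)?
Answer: -8/19 - 738*√5/5 ≈ -330.46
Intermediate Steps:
W(v, c) = √(c² + v²)/9 (W(v, c) = √(v² + c²)/9 = √(c² + v²)/9)
J(R) = √(4 + (5 + 2*R)²)/9 (J(R) = √(2² + ((R + R) + 5)²)/9 = √(4 + (2*R + 5)²)/9 = √(4 + (5 + 2*R)²)/9)
-160/380 - 410/J(-1 - 1*(-4)) = -160/380 - 410*9/√(4 + (5 + 2*(-1 - 1*(-4)))²) = -160*1/380 - 410*9/√(4 + (5 + 2*(-1 + 4))²) = -8/19 - 410*9/√(4 + (5 + 2*3)²) = -8/19 - 410*9/√(4 + (5 + 6)²) = -8/19 - 410*9/√(4 + 11²) = -8/19 - 410*9/√(4 + 121) = -8/19 - 410*9*√5/25 = -8/19 - 738*√5/5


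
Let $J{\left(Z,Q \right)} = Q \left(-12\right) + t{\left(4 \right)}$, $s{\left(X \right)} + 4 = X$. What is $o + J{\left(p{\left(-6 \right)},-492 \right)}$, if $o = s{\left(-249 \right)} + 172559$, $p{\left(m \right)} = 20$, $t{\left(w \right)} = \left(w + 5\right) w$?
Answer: $178246$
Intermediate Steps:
$t{\left(w \right)} = w \left(5 + w\right)$ ($t{\left(w \right)} = \left(5 + w\right) w = w \left(5 + w\right)$)
$s{\left(X \right)} = -4 + X$
$J{\left(Z,Q \right)} = 36 - 12 Q$ ($J{\left(Z,Q \right)} = Q \left(-12\right) + 4 \left(5 + 4\right) = - 12 Q + 4 \cdot 9 = - 12 Q + 36 = 36 - 12 Q$)
$o = 172306$ ($o = \left(-4 - 249\right) + 172559 = -253 + 172559 = 172306$)
$o + J{\left(p{\left(-6 \right)},-492 \right)} = 172306 + \left(36 - -5904\right) = 172306 + \left(36 + 5904\right) = 172306 + 5940 = 178246$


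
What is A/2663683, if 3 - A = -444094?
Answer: 444097/2663683 ≈ 0.16672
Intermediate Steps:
A = 444097 (A = 3 - 1*(-444094) = 3 + 444094 = 444097)
A/2663683 = 444097/2663683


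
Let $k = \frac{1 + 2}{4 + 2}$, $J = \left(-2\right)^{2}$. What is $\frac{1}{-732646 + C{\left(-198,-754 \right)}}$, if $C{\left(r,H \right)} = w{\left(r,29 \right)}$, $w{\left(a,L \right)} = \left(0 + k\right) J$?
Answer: $- \frac{1}{732644} \approx -1.3649 \cdot 10^{-6}$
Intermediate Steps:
$J = 4$
$k = \frac{1}{2}$ ($k = \frac{3}{6} = 3 \cdot \frac{1}{6} = \frac{1}{2} \approx 0.5$)
$w{\left(a,L \right)} = 2$ ($w{\left(a,L \right)} = \left(0 + \frac{1}{2}\right) 4 = \frac{1}{2} \cdot 4 = 2$)
$C{\left(r,H \right)} = 2$
$\frac{1}{-732646 + C{\left(-198,-754 \right)}} = \frac{1}{-732646 + 2} = \frac{1}{-732644} = - \frac{1}{732644}$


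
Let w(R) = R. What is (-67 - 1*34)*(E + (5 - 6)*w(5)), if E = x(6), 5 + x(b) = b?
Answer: 404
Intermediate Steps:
x(b) = -5 + b
E = 1 (E = -5 + 6 = 1)
(-67 - 1*34)*(E + (5 - 6)*w(5)) = (-67 - 1*34)*(1 + (5 - 6)*5) = (-67 - 34)*(1 - 1*5) = -101*(1 - 5) = -101*(-4) = 404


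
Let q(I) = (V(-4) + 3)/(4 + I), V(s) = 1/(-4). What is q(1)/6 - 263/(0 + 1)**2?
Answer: -31549/120 ≈ -262.91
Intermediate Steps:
V(s) = -1/4
q(I) = 11/(4*(4 + I)) (q(I) = (-1/4 + 3)/(4 + I) = 11/(4*(4 + I)))
q(1)/6 - 263/(0 + 1)**2 = (11/(4*(4 + 1)))/6 - 263/(0 + 1)**2 = ((11/4)/5)*(1/6) - 263/(1**2) = ((11/4)*(1/5))*(1/6) - 263/1 = (11/20)*(1/6) - 263*1 = 11/120 - 263 = -31549/120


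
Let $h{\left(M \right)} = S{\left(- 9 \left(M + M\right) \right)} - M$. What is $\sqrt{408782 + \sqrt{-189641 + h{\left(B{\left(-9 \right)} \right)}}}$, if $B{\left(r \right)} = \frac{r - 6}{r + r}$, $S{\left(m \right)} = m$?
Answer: $\frac{\sqrt{14716152 + 6 i \sqrt{6827646}}}{6} \approx 639.36 + 0.34057 i$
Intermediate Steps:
$B{\left(r \right)} = \frac{-6 + r}{2 r}$
$h{\left(M \right)} = - 19 M$ ($h{\left(M \right)} = - 9 \left(M + M\right) - M = - 9 \cdot 2 M - M = - 18 M - M = - 19 M$)
$\sqrt{408782 + \sqrt{-189641 + h{\left(B{\left(-9 \right)} \right)}}} = \sqrt{408782 + \sqrt{-189641 - 19 \frac{-6 - 9}{2 \left(-9\right)}}} = \sqrt{408782 + \sqrt{-189641 - 19 \cdot \frac{1}{2} \left(- \frac{1}{9}\right) \left(-15\right)}} = \sqrt{408782 + \sqrt{-189641 - \frac{95}{6}}} = \sqrt{408782 + \sqrt{- \frac{1137941}{6}}} = \sqrt{408782 + \frac{i \sqrt{6827646}}{6}}$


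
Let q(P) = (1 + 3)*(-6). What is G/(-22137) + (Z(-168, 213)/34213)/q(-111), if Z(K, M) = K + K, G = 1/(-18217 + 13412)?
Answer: 1489190203/3639178134705 ≈ 0.00040921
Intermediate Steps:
G = -1/4805 (G = 1/(-4805) = -1/4805 ≈ -0.00020812)
Z(K, M) = 2*K
q(P) = -24 (q(P) = 4*(-6) = -24)
G/(-22137) + (Z(-168, 213)/34213)/q(-111) = -1/4805/(-22137) + ((2*(-168))/34213)/(-24) = -1/4805*(-1/22137) - 336*1/34213*(-1/24) = 1/106368285 - 336/34213*(-1/24) = 1/106368285 + 14/34213 = 1489190203/3639178134705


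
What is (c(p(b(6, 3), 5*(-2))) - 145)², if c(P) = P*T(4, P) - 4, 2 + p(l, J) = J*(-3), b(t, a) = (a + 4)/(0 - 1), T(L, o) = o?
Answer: 403225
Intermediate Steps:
b(t, a) = -4 - a (b(t, a) = (4 + a)/(-1) = (4 + a)*(-1) = -4 - a)
p(l, J) = -2 - 3*J (p(l, J) = -2 + J*(-3) = -2 - 3*J)
c(P) = -4 + P² (c(P) = P*P - 4 = P² - 4 = -4 + P²)
(c(p(b(6, 3), 5*(-2))) - 145)² = ((-4 + (-2 - 15*(-2))²) - 145)² = ((-4 + (-2 - 3*(-10))²) - 145)² = ((-4 + (-2 + 30)²) - 145)² = ((-4 + 28²) - 145)² = ((-4 + 784) - 145)² = (780 - 145)² = 635² = 403225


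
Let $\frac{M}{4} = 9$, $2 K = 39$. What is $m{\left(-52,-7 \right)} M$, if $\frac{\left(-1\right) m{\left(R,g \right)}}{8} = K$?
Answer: $-5616$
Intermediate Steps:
$K = \frac{39}{2}$ ($K = \frac{1}{2} \cdot 39 = \frac{39}{2} \approx 19.5$)
$m{\left(R,g \right)} = -156$ ($m{\left(R,g \right)} = \left(-8\right) \frac{39}{2} = -156$)
$M = 36$ ($M = 4 \cdot 9 = 36$)
$m{\left(-52,-7 \right)} M = \left(-156\right) 36 = -5616$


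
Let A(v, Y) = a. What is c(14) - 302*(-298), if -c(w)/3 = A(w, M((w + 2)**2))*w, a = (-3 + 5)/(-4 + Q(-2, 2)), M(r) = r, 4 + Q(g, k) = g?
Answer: 450022/5 ≈ 90004.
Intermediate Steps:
Q(g, k) = -4 + g
a = -1/5 (a = (-3 + 5)/(-4 + (-4 - 2)) = 2/(-4 - 6) = 2/(-10) = 2*(-1/10) = -1/5 ≈ -0.20000)
A(v, Y) = -1/5
c(w) = 3*w/5 (c(w) = -(-3)*w/5 = 3*w/5)
c(14) - 302*(-298) = (3/5)*14 - 302*(-298) = 42/5 + 89996 = 450022/5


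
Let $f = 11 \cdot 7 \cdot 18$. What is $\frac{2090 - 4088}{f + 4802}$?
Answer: $- \frac{999}{3094} \approx -0.32288$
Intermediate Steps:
$f = 1386$ ($f = 77 \cdot 18 = 1386$)
$\frac{2090 - 4088}{f + 4802} = \frac{2090 - 4088}{1386 + 4802} = - \frac{1998}{6188} = \left(-1998\right) \frac{1}{6188} = - \frac{999}{3094}$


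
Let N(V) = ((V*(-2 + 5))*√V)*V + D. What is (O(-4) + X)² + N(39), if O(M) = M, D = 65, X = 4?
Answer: 65 + 4563*√39 ≈ 28561.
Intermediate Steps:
N(V) = 65 + 3*V^(5/2) (N(V) = ((V*(-2 + 5))*√V)*V + 65 = ((V*3)*√V)*V + 65 = ((3*V)*√V)*V + 65 = (3*V^(3/2))*V + 65 = 3*V^(5/2) + 65 = 65 + 3*V^(5/2))
(O(-4) + X)² + N(39) = (-4 + 4)² + (65 + 3*39^(5/2)) = 0² + (65 + 3*(1521*√39)) = 0 + (65 + 4563*√39) = 65 + 4563*√39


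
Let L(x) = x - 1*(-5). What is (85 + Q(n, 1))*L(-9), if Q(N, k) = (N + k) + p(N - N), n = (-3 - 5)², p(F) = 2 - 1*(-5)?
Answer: -628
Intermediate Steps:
L(x) = 5 + x (L(x) = x + 5 = 5 + x)
p(F) = 7 (p(F) = 2 + 5 = 7)
n = 64 (n = (-8)² = 64)
Q(N, k) = 7 + N + k (Q(N, k) = (N + k) + 7 = 7 + N + k)
(85 + Q(n, 1))*L(-9) = (85 + (7 + 64 + 1))*(5 - 9) = (85 + 72)*(-4) = 157*(-4) = -628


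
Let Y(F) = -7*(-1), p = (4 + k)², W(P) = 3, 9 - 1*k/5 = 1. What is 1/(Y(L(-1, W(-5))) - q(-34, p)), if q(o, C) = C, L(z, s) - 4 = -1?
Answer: -1/1929 ≈ -0.00051840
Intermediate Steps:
k = 40 (k = 45 - 5*1 = 45 - 5 = 40)
L(z, s) = 3 (L(z, s) = 4 - 1 = 3)
p = 1936 (p = (4 + 40)² = 44² = 1936)
Y(F) = 7
1/(Y(L(-1, W(-5))) - q(-34, p)) = 1/(7 - 1*1936) = 1/(7 - 1936) = 1/(-1929) = -1/1929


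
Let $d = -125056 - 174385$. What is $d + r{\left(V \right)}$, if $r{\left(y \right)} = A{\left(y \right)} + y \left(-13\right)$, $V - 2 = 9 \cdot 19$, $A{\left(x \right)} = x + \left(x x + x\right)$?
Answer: $-271415$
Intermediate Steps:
$d = -299441$
$A{\left(x \right)} = x^{2} + 2 x$ ($A{\left(x \right)} = x + \left(x^{2} + x\right) = x + \left(x + x^{2}\right) = x^{2} + 2 x$)
$V = 173$ ($V = 2 + 9 \cdot 19 = 2 + 171 = 173$)
$r{\left(y \right)} = - 13 y + y \left(2 + y\right)$ ($r{\left(y \right)} = y \left(2 + y\right) + y \left(-13\right) = y \left(2 + y\right) - 13 y = - 13 y + y \left(2 + y\right)$)
$d + r{\left(V \right)} = -299441 + 173 \left(-11 + 173\right) = -299441 + 173 \cdot 162 = -299441 + 28026 = -271415$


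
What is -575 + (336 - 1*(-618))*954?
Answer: 909541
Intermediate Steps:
-575 + (336 - 1*(-618))*954 = -575 + (336 + 618)*954 = -575 + 954*954 = -575 + 910116 = 909541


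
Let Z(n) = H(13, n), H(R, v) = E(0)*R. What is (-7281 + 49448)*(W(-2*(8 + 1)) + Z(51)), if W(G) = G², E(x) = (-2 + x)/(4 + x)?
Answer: 26776045/2 ≈ 1.3388e+7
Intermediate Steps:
E(x) = (-2 + x)/(4 + x)
H(R, v) = -R/2 (H(R, v) = ((-2 + 0)/(4 + 0))*R = (-2/4)*R = ((¼)*(-2))*R = -R/2)
Z(n) = -13/2 (Z(n) = -½*13 = -13/2)
(-7281 + 49448)*(W(-2*(8 + 1)) + Z(51)) = (-7281 + 49448)*((-2*(8 + 1))² - 13/2) = 42167*((-2*9)² - 13/2) = 42167*((-18)² - 13/2) = 42167*(324 - 13/2) = 42167*(635/2) = 26776045/2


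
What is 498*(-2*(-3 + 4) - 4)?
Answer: -2988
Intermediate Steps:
498*(-2*(-3 + 4) - 4) = 498*(-2*1 - 4) = 498*(-2 - 4) = 498*(-6) = -2988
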